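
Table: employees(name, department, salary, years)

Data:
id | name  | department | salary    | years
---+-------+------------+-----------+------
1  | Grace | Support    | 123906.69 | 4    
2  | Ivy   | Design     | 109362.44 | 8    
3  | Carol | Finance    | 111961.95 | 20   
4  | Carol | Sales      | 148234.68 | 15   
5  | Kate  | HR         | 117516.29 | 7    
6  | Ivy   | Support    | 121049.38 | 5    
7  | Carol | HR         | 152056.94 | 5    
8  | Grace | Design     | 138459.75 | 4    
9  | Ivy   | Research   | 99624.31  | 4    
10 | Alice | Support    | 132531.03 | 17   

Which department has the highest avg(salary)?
SELECT department, AVG(salary) as val
FROM employees
GROUP BY department
ORDER BY val DESC
LIMIT 1

Result: Sales with avg(salary) = 148234.68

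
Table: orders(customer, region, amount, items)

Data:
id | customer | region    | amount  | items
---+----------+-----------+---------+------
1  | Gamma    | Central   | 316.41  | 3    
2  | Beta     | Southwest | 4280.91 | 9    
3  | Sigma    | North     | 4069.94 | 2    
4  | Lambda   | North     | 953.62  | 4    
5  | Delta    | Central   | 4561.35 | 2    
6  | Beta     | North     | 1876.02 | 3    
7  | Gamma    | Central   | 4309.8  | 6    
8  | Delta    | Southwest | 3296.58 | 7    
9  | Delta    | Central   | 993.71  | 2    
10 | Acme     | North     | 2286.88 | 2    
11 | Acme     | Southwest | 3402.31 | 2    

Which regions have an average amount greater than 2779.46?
SELECT region, AVG(amount)
FROM orders
GROUP BY region
HAVING AVG(amount) > 2779.46

Result:
  Southwest: avg=3659.93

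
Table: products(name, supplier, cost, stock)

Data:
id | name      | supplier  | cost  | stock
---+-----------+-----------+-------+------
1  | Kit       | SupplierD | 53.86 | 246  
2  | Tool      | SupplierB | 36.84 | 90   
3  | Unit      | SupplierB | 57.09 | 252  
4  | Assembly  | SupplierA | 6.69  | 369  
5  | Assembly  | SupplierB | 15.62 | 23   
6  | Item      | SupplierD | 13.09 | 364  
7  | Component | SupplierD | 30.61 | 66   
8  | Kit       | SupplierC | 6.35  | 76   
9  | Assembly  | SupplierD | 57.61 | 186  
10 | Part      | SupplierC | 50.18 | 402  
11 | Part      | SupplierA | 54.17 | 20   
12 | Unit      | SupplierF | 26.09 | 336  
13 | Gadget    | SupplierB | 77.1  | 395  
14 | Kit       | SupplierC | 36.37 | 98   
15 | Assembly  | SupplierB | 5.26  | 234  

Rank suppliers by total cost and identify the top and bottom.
SELECT supplier, SUM(cost)
FROM products
GROUP BY supplier
ORDER BY SUM(cost)

All groups:
  SupplierF: 26.09
  SupplierA: 60.86
  SupplierC: 92.90
  SupplierD: 155.17
  SupplierB: 191.91

Highest: SupplierB (191.91)
Lowest: SupplierF (26.09)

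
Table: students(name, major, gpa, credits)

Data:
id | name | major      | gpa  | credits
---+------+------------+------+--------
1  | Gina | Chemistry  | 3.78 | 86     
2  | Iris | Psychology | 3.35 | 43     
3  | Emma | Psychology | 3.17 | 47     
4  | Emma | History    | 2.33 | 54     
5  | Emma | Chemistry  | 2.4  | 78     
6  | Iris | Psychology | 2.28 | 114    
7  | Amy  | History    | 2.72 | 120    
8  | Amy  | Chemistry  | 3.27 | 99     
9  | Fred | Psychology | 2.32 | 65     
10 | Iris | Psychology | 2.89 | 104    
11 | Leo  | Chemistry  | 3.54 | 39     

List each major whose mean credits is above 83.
SELECT major, AVG(credits)
FROM students
GROUP BY major
HAVING AVG(credits) > 83

Result:
  History: avg=87.00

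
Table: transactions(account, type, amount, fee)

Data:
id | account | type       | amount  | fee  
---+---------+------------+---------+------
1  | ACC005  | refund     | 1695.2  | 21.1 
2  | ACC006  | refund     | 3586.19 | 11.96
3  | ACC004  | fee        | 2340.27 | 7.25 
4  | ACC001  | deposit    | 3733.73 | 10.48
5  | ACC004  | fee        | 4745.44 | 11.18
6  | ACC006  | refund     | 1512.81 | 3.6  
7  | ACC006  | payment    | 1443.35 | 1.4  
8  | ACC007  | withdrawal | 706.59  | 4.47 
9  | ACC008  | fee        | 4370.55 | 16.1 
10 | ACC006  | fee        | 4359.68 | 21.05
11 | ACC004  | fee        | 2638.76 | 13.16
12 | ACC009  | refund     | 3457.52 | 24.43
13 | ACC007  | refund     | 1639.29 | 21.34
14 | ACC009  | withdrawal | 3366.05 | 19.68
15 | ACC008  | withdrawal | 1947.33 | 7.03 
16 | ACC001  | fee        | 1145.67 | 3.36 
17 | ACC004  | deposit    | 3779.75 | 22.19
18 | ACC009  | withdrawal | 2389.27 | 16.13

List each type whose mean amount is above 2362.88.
SELECT type, AVG(amount)
FROM transactions
GROUP BY type
HAVING AVG(amount) > 2362.88

Result:
  deposit: avg=3756.74
  fee: avg=3266.73
  refund: avg=2378.20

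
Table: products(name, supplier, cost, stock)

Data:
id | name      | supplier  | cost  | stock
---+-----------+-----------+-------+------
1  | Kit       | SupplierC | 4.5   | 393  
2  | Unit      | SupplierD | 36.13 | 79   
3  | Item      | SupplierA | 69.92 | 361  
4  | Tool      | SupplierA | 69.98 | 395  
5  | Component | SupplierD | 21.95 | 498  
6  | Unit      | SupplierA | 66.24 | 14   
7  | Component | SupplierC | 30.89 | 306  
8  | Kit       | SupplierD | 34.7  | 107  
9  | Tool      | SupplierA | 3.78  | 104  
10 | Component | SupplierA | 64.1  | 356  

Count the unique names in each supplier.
SELECT supplier, COUNT(DISTINCT name)
FROM products
GROUP BY supplier

Result:
  SupplierA: 4 distinct
  SupplierC: 2 distinct
  SupplierD: 3 distinct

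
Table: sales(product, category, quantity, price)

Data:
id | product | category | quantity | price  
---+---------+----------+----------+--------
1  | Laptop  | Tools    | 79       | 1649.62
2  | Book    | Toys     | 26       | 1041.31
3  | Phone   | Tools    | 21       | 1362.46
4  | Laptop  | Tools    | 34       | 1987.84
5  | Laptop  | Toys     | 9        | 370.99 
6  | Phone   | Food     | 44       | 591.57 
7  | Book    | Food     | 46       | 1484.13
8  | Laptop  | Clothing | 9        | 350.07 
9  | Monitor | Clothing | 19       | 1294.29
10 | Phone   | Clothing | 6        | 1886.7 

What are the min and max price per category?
SELECT category, MIN(price), MAX(price)
FROM sales
GROUP BY category

Result:
  Clothing: min=350.07, max=1886.70
  Food: min=591.57, max=1484.13
  Tools: min=1362.46, max=1987.84
  Toys: min=370.99, max=1041.31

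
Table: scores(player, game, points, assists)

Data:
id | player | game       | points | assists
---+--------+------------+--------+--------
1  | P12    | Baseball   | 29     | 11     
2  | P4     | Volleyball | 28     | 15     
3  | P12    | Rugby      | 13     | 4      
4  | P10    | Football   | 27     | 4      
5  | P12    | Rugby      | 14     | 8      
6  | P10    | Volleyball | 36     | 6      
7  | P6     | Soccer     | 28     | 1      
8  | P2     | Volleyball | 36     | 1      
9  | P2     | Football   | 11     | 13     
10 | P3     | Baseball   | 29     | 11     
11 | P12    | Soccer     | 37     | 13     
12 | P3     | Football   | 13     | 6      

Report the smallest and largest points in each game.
SELECT game, MIN(points), MAX(points)
FROM scores
GROUP BY game

Result:
  Baseball: min=29, max=29
  Football: min=11, max=27
  Rugby: min=13, max=14
  Soccer: min=28, max=37
  Volleyball: min=28, max=36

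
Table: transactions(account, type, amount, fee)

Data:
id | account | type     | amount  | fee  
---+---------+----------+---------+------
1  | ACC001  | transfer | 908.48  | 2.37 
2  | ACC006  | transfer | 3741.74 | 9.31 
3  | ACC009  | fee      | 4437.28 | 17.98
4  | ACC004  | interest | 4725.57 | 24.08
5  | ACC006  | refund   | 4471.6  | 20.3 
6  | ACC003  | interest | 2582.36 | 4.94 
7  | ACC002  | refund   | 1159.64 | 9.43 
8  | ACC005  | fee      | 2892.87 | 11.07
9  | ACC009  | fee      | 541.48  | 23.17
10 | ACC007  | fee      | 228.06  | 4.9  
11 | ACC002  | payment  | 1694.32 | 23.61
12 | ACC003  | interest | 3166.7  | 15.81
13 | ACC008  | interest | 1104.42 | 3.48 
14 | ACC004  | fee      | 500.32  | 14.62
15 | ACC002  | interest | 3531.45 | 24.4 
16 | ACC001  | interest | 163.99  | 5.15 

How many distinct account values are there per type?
SELECT type, COUNT(DISTINCT account)
FROM transactions
GROUP BY type

Result:
  fee: 4 distinct
  interest: 5 distinct
  payment: 1 distinct
  refund: 2 distinct
  transfer: 2 distinct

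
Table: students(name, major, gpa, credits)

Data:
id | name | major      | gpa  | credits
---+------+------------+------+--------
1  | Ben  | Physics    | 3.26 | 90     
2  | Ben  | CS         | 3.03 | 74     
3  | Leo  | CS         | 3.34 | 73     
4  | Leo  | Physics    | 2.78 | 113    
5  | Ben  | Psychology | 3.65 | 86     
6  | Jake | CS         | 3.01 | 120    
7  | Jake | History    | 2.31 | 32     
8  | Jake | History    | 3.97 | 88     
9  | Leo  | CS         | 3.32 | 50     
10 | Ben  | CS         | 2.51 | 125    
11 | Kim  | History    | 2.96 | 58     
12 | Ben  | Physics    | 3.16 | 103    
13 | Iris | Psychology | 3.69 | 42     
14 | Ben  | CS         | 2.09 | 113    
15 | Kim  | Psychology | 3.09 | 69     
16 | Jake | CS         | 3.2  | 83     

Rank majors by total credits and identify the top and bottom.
SELECT major, SUM(credits)
FROM students
GROUP BY major
ORDER BY SUM(credits)

All groups:
  History: 178
  Psychology: 197
  Physics: 306
  CS: 638

Highest: CS (638)
Lowest: History (178)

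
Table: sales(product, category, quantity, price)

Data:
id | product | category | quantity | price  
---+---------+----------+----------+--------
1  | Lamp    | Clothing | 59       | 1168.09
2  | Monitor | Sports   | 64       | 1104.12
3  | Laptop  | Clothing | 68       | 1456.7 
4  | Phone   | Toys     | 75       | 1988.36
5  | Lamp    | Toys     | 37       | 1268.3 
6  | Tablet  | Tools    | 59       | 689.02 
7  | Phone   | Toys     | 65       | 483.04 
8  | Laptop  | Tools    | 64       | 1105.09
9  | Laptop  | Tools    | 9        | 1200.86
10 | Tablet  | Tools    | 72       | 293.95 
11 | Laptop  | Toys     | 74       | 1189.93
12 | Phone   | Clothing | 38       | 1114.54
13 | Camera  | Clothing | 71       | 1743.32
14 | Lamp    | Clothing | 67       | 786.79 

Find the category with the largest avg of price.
SELECT category, AVG(price) as val
FROM sales
GROUP BY category
ORDER BY val DESC
LIMIT 1

Result: Clothing with avg(price) = 1253.89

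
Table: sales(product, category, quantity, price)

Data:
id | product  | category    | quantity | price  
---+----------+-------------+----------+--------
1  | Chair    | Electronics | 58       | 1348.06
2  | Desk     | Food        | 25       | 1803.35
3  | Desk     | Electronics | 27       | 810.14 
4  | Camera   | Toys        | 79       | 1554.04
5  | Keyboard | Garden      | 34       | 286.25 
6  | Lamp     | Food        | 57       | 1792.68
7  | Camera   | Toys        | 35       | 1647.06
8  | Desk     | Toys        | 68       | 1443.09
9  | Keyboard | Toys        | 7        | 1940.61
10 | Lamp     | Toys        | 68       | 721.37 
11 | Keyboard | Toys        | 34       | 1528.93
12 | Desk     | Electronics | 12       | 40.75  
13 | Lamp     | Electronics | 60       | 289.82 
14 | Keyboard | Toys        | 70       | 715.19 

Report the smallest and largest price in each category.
SELECT category, MIN(price), MAX(price)
FROM sales
GROUP BY category

Result:
  Electronics: min=40.75, max=1348.06
  Food: min=1792.68, max=1803.35
  Garden: min=286.25, max=286.25
  Toys: min=715.19, max=1940.61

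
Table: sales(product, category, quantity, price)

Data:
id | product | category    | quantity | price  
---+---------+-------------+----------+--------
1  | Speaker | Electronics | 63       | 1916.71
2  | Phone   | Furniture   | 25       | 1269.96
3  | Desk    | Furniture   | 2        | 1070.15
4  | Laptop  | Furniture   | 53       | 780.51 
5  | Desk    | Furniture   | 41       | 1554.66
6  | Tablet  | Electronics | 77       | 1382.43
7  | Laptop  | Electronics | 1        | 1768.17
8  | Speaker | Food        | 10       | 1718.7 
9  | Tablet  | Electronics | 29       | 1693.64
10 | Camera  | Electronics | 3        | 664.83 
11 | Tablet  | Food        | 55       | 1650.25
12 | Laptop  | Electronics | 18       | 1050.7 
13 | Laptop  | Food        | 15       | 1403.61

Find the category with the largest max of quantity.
SELECT category, MAX(quantity) as val
FROM sales
GROUP BY category
ORDER BY val DESC
LIMIT 1

Result: Electronics with max(quantity) = 77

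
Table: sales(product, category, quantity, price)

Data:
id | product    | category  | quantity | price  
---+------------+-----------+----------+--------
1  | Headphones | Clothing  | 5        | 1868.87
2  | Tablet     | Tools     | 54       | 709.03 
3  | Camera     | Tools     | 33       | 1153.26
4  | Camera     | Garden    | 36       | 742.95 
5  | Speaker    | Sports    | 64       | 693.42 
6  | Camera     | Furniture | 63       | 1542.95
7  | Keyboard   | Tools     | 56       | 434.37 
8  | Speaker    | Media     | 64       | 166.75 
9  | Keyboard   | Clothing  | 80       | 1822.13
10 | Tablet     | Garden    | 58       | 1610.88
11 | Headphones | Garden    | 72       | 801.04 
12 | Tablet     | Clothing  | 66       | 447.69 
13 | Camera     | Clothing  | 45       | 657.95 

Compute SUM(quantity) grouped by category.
SELECT category, SUM(quantity) as result
FROM sales
GROUP BY category

Result:
  Clothing: 196
  Furniture: 63
  Garden: 166
  Media: 64
  Sports: 64
  Tools: 143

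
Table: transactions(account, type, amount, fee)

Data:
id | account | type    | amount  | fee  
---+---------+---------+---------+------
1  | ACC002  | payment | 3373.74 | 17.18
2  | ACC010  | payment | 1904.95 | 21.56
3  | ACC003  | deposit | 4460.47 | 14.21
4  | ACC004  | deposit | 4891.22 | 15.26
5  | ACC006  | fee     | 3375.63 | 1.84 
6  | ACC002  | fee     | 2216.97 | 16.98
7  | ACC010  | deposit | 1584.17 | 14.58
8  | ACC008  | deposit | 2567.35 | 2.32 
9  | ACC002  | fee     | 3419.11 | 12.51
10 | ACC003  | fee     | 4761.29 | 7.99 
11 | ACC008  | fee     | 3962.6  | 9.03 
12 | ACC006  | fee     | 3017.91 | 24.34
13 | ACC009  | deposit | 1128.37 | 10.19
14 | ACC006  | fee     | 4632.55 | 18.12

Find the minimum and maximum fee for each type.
SELECT type, MIN(fee), MAX(fee)
FROM transactions
GROUP BY type

Result:
  deposit: min=2.32, max=15.26
  fee: min=1.84, max=24.34
  payment: min=17.18, max=21.56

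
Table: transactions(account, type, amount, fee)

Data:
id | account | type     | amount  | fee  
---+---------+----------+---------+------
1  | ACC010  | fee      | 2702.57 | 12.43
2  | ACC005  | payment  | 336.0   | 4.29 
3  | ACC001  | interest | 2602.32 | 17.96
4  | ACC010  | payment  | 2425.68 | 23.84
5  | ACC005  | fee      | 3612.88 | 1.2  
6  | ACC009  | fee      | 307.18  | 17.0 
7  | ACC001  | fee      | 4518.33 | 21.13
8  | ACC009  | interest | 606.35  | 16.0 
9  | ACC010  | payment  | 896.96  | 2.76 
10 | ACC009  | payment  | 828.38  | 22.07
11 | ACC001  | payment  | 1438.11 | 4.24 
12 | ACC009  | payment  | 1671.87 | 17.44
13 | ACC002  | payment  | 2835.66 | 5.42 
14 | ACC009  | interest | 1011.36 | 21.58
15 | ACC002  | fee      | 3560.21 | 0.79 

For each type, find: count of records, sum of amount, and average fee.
SELECT type,
       COUNT(*) as cnt,
       SUM(amount) as total_amount,
       AVG(fee) as avg_fee
FROM transactions
GROUP BY type

Result:
  fee: 5 records, 14701.17 total amount, 10.51 avg fee
  interest: 3 records, 4220.03 total amount, 18.51 avg fee
  payment: 7 records, 10432.66 total amount, 11.44 avg fee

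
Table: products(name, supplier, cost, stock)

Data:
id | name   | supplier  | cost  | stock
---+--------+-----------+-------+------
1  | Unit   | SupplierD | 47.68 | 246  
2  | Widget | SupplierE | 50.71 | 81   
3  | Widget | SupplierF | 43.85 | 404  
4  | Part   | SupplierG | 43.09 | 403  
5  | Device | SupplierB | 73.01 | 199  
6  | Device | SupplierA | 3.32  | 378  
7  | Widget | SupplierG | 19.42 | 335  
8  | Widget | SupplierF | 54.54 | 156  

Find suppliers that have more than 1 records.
SELECT supplier, COUNT(*) as cnt
FROM products
GROUP BY supplier
HAVING COUNT(*) > 1

Result:
  SupplierF: 2
  SupplierG: 2

Note: HAVING filters groups after aggregation, WHERE filters rows before.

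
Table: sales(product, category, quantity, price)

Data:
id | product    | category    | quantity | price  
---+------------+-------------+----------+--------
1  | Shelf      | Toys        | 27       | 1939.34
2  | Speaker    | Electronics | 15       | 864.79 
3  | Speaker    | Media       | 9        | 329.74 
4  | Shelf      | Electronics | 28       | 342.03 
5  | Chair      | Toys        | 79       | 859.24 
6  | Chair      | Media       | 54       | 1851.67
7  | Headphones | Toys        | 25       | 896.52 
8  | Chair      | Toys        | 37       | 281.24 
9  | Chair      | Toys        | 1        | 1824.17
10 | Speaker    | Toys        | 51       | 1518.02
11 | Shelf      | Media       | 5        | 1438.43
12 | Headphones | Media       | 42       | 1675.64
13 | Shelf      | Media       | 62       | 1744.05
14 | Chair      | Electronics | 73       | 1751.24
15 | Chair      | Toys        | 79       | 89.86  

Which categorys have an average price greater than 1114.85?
SELECT category, AVG(price)
FROM sales
GROUP BY category
HAVING AVG(price) > 1114.85

Result:
  Media: avg=1407.91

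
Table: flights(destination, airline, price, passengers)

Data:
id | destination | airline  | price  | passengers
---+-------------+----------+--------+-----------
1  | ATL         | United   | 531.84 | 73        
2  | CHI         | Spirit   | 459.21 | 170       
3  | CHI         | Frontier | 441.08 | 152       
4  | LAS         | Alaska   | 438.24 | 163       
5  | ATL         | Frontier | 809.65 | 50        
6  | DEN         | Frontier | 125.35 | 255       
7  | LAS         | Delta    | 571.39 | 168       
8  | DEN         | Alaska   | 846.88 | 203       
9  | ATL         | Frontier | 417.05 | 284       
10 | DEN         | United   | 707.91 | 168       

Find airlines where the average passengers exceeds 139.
SELECT airline, AVG(passengers)
FROM flights
GROUP BY airline
HAVING AVG(passengers) > 139

Result:
  Alaska: avg=183.00
  Delta: avg=168.00
  Frontier: avg=185.25
  Spirit: avg=170.00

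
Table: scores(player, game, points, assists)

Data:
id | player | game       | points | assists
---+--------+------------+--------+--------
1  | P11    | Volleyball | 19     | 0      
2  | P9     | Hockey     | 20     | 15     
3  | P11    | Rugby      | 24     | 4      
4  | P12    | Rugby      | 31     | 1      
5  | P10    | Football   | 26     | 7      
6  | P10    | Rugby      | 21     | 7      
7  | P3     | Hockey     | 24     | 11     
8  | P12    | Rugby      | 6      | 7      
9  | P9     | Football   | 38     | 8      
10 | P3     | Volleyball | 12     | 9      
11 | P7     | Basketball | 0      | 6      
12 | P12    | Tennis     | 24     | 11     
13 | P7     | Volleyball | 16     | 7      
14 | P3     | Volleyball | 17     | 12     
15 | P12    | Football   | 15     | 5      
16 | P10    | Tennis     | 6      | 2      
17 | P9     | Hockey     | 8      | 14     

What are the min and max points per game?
SELECT game, MIN(points), MAX(points)
FROM scores
GROUP BY game

Result:
  Basketball: min=0, max=0
  Football: min=15, max=38
  Hockey: min=8, max=24
  Rugby: min=6, max=31
  Tennis: min=6, max=24
  Volleyball: min=12, max=19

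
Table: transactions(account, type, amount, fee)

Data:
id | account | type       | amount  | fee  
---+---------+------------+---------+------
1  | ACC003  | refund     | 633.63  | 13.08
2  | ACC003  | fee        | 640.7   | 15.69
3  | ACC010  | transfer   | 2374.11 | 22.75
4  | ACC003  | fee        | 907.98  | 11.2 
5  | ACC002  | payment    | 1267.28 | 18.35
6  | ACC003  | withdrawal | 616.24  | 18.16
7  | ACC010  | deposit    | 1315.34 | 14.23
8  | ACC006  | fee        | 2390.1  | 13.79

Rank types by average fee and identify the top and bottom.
SELECT type, AVG(fee)
FROM transactions
GROUP BY type
ORDER BY AVG(fee)

All groups:
  refund: 13.08
  fee: 13.56
  deposit: 14.23
  withdrawal: 18.16
  payment: 18.35
  transfer: 22.75

Highest: transfer (22.75)
Lowest: refund (13.08)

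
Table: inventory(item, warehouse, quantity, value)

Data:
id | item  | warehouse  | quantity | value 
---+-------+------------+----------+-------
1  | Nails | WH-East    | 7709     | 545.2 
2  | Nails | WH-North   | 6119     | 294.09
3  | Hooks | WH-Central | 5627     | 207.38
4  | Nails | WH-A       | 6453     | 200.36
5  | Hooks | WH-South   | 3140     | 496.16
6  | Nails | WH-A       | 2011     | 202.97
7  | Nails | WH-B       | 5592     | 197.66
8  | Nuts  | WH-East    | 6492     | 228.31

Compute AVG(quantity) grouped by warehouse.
SELECT warehouse, AVG(quantity) as result
FROM inventory
GROUP BY warehouse

Result:
  WH-A: 4232.00
  WH-B: 5592.00
  WH-Central: 5627.00
  WH-East: 7100.50
  WH-North: 6119.00
  WH-South: 3140.00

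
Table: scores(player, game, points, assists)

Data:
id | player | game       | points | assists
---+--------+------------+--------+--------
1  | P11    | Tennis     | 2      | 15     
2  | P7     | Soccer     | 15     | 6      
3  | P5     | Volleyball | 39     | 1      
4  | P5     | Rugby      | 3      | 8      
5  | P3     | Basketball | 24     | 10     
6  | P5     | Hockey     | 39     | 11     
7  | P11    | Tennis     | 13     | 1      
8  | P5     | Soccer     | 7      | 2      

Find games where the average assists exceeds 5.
SELECT game, AVG(assists)
FROM scores
GROUP BY game
HAVING AVG(assists) > 5

Result:
  Basketball: avg=10.00
  Hockey: avg=11.00
  Rugby: avg=8.00
  Tennis: avg=8.00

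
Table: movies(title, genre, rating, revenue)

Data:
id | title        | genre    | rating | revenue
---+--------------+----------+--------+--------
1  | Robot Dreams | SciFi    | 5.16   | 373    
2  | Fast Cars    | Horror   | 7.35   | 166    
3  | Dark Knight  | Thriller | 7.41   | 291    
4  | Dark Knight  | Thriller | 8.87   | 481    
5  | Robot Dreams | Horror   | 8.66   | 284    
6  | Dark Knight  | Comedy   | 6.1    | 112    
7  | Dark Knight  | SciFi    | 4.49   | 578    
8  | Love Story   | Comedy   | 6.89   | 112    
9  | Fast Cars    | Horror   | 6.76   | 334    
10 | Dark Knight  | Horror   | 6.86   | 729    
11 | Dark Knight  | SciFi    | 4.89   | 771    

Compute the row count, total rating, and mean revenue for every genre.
SELECT genre,
       COUNT(*) as cnt,
       SUM(rating) as total_rating,
       AVG(revenue) as avg_revenue
FROM movies
GROUP BY genre

Result:
  Comedy: 2 records, 12.99 total rating, 112.00 avg revenue
  Horror: 4 records, 29.63 total rating, 378.25 avg revenue
  SciFi: 3 records, 14.54 total rating, 574.00 avg revenue
  Thriller: 2 records, 16.28 total rating, 386.00 avg revenue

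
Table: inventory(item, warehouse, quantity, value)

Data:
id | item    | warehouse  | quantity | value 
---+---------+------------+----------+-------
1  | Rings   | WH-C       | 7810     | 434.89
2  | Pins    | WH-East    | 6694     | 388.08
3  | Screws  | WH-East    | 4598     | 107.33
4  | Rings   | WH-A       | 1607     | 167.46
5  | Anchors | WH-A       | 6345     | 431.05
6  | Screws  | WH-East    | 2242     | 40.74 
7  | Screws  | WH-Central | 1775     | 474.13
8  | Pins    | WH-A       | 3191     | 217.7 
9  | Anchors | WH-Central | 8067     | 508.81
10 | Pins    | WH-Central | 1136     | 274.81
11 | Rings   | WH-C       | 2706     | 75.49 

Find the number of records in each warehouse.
SELECT warehouse, COUNT(*) as count
FROM inventory
GROUP BY warehouse

Result:
  WH-A: 3
  WH-C: 2
  WH-Central: 3
  WH-East: 3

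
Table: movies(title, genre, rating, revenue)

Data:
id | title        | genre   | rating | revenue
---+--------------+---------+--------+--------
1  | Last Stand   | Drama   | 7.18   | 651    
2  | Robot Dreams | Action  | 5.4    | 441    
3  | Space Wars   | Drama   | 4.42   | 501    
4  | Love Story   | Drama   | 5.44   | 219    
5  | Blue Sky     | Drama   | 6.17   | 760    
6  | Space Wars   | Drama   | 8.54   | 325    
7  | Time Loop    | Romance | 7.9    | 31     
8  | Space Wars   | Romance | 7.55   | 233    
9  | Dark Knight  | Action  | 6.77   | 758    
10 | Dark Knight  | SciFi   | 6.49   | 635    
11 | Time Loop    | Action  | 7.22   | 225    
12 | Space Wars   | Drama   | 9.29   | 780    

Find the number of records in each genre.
SELECT genre, COUNT(*) as count
FROM movies
GROUP BY genre

Result:
  Action: 3
  Drama: 6
  Romance: 2
  SciFi: 1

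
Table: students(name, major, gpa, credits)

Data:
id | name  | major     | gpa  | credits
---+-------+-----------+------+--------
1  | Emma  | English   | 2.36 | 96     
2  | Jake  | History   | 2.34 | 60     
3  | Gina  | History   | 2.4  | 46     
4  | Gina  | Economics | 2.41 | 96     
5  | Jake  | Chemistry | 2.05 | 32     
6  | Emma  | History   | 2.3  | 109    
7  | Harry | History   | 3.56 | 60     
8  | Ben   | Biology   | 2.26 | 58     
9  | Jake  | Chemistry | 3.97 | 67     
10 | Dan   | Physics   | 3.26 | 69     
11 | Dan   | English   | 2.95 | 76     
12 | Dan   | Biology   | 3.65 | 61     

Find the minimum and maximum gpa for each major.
SELECT major, MIN(gpa), MAX(gpa)
FROM students
GROUP BY major

Result:
  Biology: min=2.26, max=3.65
  Chemistry: min=2.05, max=3.97
  Economics: min=2.41, max=2.41
  English: min=2.36, max=2.95
  History: min=2.30, max=3.56
  Physics: min=3.26, max=3.26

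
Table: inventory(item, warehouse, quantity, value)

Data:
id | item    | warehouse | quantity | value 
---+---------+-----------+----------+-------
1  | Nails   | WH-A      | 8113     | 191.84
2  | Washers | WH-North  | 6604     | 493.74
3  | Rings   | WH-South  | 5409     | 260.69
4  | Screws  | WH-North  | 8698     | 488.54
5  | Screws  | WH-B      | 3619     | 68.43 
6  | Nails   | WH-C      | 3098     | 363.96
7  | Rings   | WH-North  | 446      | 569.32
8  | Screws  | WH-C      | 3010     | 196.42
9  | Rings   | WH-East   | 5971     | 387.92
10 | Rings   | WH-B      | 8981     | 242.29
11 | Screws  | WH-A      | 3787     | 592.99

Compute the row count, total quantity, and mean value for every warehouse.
SELECT warehouse,
       COUNT(*) as cnt,
       SUM(quantity) as total_quantity,
       AVG(value) as avg_value
FROM inventory
GROUP BY warehouse

Result:
  WH-A: 2 records, 11900 total quantity, 392.42 avg value
  WH-B: 2 records, 12600 total quantity, 155.36 avg value
  WH-C: 2 records, 6108 total quantity, 280.19 avg value
  WH-East: 1 records, 5971 total quantity, 387.92 avg value
  WH-North: 3 records, 15748 total quantity, 517.20 avg value
  WH-South: 1 records, 5409 total quantity, 260.69 avg value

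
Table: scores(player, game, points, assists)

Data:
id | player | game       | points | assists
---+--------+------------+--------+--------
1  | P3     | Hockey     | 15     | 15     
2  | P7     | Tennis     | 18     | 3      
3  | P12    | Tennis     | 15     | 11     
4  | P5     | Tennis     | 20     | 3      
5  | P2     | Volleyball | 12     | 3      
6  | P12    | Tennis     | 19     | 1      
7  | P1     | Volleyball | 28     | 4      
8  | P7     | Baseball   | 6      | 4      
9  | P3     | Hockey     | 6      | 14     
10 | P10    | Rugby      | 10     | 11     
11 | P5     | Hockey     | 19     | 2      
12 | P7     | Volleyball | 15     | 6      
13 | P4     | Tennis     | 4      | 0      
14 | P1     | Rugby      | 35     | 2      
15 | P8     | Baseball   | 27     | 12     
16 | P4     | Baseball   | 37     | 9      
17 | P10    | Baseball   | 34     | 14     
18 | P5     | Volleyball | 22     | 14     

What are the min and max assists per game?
SELECT game, MIN(assists), MAX(assists)
FROM scores
GROUP BY game

Result:
  Baseball: min=4, max=14
  Hockey: min=2, max=15
  Rugby: min=2, max=11
  Tennis: min=0, max=11
  Volleyball: min=3, max=14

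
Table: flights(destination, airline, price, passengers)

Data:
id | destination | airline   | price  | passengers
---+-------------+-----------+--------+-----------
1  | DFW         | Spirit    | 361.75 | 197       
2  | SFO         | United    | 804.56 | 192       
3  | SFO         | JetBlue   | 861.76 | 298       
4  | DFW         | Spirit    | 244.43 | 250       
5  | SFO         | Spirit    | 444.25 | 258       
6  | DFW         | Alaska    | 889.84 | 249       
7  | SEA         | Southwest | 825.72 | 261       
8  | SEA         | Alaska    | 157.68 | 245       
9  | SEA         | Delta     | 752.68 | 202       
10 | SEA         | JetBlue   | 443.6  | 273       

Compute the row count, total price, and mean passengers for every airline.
SELECT airline,
       COUNT(*) as cnt,
       SUM(price) as total_price,
       AVG(passengers) as avg_passengers
FROM flights
GROUP BY airline

Result:
  Alaska: 2 records, 1047.52 total price, 247.00 avg passengers
  Delta: 1 records, 752.68 total price, 202.00 avg passengers
  JetBlue: 2 records, 1305.36 total price, 285.50 avg passengers
  Southwest: 1 records, 825.72 total price, 261.00 avg passengers
  Spirit: 3 records, 1050.43 total price, 235.00 avg passengers
  United: 1 records, 804.56 total price, 192.00 avg passengers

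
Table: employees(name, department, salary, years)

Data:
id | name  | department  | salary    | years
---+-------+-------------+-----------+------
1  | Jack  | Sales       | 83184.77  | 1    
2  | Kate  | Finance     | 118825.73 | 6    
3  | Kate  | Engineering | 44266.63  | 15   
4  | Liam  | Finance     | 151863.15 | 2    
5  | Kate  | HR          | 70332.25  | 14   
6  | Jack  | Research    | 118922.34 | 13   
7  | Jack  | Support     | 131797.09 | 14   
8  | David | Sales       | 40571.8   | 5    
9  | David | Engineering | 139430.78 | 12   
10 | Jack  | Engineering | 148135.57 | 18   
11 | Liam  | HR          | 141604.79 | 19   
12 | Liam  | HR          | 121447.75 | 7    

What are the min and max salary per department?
SELECT department, MIN(salary), MAX(salary)
FROM employees
GROUP BY department

Result:
  Engineering: min=44266.63, max=148135.57
  Finance: min=118825.73, max=151863.15
  HR: min=70332.25, max=141604.79
  Research: min=118922.34, max=118922.34
  Sales: min=40571.80, max=83184.77
  Support: min=131797.09, max=131797.09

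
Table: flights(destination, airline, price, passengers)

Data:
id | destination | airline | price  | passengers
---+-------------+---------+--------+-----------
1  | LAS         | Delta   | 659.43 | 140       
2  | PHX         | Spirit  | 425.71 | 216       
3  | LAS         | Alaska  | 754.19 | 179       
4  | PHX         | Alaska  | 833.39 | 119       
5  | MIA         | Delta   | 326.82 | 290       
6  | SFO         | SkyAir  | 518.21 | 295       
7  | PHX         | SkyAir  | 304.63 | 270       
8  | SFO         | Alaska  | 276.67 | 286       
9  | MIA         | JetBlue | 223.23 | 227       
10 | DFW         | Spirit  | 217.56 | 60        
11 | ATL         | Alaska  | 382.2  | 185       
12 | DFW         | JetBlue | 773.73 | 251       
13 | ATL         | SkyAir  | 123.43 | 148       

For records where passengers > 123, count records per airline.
SELECT airline, COUNT(*)
FROM flights
WHERE passengers > 123
GROUP BY airline

Note: WHERE filters rows before grouping.

Result:
  Alaska: 3
  Delta: 2
  JetBlue: 2
  SkyAir: 3
  Spirit: 1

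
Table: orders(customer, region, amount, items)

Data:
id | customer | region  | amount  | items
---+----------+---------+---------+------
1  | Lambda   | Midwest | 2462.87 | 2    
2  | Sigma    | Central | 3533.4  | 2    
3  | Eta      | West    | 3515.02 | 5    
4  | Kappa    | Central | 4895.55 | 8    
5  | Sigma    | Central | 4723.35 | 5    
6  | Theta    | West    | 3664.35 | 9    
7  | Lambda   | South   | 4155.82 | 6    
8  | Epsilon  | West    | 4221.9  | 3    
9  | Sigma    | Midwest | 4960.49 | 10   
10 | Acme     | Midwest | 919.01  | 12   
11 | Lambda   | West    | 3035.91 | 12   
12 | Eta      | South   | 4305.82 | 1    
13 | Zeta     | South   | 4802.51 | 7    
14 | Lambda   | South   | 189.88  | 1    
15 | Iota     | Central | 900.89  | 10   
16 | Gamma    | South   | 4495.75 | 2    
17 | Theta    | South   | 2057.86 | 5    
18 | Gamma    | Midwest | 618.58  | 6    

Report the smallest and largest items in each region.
SELECT region, MIN(items), MAX(items)
FROM orders
GROUP BY region

Result:
  Central: min=2, max=10
  Midwest: min=2, max=12
  South: min=1, max=7
  West: min=3, max=12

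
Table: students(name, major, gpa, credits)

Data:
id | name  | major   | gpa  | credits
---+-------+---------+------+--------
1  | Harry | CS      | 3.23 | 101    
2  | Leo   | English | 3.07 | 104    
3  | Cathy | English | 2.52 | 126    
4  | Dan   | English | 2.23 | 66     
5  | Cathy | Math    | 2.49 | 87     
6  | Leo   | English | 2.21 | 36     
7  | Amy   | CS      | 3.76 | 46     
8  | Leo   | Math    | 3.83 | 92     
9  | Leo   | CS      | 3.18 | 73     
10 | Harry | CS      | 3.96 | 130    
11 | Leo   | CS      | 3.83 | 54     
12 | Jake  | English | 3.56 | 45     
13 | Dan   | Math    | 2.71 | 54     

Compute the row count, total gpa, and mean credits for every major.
SELECT major,
       COUNT(*) as cnt,
       SUM(gpa) as total_gpa,
       AVG(credits) as avg_credits
FROM students
GROUP BY major

Result:
  CS: 5 records, 17.96 total gpa, 80.80 avg credits
  English: 5 records, 13.59 total gpa, 75.40 avg credits
  Math: 3 records, 9.03 total gpa, 77.67 avg credits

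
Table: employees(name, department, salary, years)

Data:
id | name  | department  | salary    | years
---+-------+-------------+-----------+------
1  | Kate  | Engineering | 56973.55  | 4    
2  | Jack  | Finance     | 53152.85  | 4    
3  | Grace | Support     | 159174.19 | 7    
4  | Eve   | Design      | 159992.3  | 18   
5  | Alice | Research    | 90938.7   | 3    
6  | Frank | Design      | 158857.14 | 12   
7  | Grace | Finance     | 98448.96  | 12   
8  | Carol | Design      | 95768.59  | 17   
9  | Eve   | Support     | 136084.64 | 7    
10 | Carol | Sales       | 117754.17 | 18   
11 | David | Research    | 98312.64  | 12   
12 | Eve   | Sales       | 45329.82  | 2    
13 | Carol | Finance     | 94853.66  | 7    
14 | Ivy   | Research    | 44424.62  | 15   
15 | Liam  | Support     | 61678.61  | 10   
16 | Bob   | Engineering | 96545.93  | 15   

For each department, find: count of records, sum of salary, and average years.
SELECT department,
       COUNT(*) as cnt,
       SUM(salary) as total_salary,
       AVG(years) as avg_years
FROM employees
GROUP BY department

Result:
  Design: 3 records, 414618.03 total salary, 15.67 avg years
  Engineering: 2 records, 153519.48 total salary, 9.50 avg years
  Finance: 3 records, 246455.47 total salary, 7.67 avg years
  Research: 3 records, 233675.96 total salary, 10.00 avg years
  Sales: 2 records, 163083.99 total salary, 10.00 avg years
  Support: 3 records, 356937.44 total salary, 8.00 avg years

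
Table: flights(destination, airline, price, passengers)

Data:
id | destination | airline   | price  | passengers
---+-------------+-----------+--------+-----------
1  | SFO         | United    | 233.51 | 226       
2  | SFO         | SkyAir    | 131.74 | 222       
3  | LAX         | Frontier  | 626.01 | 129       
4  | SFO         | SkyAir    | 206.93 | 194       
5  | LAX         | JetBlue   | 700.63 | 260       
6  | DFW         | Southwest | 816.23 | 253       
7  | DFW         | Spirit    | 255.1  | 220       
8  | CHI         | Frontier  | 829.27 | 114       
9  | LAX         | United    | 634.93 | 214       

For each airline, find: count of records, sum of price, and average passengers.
SELECT airline,
       COUNT(*) as cnt,
       SUM(price) as total_price,
       AVG(passengers) as avg_passengers
FROM flights
GROUP BY airline

Result:
  Frontier: 2 records, 1455.28 total price, 121.50 avg passengers
  JetBlue: 1 records, 700.63 total price, 260.00 avg passengers
  SkyAir: 2 records, 338.67 total price, 208.00 avg passengers
  Southwest: 1 records, 816.23 total price, 253.00 avg passengers
  Spirit: 1 records, 255.10 total price, 220.00 avg passengers
  United: 2 records, 868.44 total price, 220.00 avg passengers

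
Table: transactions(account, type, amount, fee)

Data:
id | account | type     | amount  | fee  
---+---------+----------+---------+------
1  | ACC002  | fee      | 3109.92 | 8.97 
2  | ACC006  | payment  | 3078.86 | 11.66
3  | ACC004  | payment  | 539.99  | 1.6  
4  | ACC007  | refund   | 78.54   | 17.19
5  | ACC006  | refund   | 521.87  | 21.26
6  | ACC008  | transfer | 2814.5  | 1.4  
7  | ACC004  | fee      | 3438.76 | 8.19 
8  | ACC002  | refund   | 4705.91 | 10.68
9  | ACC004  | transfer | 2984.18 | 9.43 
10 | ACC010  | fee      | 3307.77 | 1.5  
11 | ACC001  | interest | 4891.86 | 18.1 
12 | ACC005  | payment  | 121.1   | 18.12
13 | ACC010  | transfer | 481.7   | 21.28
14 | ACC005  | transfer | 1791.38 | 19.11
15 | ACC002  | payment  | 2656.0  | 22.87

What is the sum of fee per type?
SELECT type, SUM(fee) as result
FROM transactions
GROUP BY type

Result:
  fee: 18.66
  interest: 18.10
  payment: 54.25
  refund: 49.13
  transfer: 51.22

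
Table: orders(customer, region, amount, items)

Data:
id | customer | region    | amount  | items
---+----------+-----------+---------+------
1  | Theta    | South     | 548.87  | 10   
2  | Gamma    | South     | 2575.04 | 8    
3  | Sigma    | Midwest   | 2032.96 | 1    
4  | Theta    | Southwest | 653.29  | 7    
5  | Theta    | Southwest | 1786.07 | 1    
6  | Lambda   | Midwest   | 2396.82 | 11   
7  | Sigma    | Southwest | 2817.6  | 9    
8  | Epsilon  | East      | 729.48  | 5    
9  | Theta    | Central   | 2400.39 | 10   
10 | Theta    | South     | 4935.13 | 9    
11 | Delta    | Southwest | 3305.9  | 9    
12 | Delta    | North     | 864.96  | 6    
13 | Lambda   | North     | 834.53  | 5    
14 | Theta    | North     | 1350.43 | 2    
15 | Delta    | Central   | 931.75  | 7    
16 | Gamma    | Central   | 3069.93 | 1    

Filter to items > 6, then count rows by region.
SELECT region, COUNT(*)
FROM orders
WHERE items > 6
GROUP BY region

Note: WHERE filters rows before grouping.

Result:
  Central: 2
  Midwest: 1
  South: 3
  Southwest: 3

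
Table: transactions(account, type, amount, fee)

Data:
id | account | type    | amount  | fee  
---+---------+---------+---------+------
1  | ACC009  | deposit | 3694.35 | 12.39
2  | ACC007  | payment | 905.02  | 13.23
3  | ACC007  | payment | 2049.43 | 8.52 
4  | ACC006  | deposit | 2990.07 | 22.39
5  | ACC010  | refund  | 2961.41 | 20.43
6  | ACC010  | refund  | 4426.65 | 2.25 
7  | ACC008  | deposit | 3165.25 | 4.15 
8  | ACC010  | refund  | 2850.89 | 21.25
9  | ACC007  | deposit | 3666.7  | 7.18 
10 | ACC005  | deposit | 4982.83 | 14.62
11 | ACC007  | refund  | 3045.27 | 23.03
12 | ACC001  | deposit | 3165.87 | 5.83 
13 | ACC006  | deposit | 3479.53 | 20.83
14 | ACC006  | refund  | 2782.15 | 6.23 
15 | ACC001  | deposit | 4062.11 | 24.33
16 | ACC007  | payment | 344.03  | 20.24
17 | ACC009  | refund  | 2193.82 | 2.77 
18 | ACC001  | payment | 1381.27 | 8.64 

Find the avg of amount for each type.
SELECT type, AVG(amount) as result
FROM transactions
GROUP BY type

Result:
  deposit: 3650.84
  payment: 1169.94
  refund: 3043.37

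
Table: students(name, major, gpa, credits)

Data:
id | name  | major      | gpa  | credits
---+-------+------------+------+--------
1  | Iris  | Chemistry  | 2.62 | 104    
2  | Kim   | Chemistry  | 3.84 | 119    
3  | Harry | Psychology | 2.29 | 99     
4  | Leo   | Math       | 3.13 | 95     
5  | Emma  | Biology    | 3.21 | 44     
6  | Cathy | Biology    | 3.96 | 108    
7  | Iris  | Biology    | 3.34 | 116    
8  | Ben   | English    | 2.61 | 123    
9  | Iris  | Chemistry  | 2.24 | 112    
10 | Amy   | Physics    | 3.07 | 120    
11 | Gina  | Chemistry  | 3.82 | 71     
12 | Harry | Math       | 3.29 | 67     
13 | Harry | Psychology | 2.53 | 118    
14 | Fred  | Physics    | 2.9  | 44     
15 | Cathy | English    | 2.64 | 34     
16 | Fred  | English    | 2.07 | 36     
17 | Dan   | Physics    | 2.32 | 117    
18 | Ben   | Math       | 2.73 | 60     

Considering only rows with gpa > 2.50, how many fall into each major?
SELECT major, COUNT(*)
FROM students
WHERE gpa > 2.50
GROUP BY major

Note: WHERE filters rows before grouping.

Result:
  Biology: 3
  Chemistry: 3
  English: 2
  Math: 3
  Physics: 2
  Psychology: 1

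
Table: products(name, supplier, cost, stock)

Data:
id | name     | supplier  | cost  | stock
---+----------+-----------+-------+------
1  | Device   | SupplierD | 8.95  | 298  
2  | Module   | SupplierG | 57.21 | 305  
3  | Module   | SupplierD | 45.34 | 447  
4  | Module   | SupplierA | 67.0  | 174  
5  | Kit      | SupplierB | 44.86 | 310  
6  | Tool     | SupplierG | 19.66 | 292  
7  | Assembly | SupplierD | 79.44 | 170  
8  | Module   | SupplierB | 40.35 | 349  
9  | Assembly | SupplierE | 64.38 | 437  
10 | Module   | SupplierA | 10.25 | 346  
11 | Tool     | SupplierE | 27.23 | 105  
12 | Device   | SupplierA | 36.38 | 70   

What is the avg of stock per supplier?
SELECT supplier, AVG(stock) as result
FROM products
GROUP BY supplier

Result:
  SupplierA: 196.67
  SupplierB: 329.50
  SupplierD: 305.00
  SupplierE: 271.00
  SupplierG: 298.50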